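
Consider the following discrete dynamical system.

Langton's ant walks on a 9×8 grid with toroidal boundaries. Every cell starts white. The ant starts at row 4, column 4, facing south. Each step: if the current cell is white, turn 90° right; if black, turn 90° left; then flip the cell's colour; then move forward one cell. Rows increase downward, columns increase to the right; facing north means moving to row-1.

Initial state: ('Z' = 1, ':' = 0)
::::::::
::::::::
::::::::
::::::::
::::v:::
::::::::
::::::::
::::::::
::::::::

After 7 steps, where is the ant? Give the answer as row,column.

step 0: ::::::::
::::::::
::::::::
::::::::
::::v:::
::::::::
::::::::
::::::::
::::::::
step 1: ::::::::
::::::::
::::::::
::::::::
:::<Z:::
::::::::
::::::::
::::::::
::::::::
step 2: ::::::::
::::::::
::::::::
:::^::::
:::ZZ:::
::::::::
::::::::
::::::::
::::::::
step 3: ::::::::
::::::::
::::::::
:::Z>:::
:::ZZ:::
::::::::
::::::::
::::::::
::::::::
step 4: ::::::::
::::::::
::::::::
:::ZZ:::
:::Zv:::
::::::::
::::::::
::::::::
::::::::
step 5: ::::::::
::::::::
::::::::
:::ZZ:::
:::Z:>::
::::::::
::::::::
::::::::
::::::::
step 6: ::::::::
::::::::
::::::::
:::ZZ:::
:::Z:Z::
:::::v::
::::::::
::::::::
::::::::
step 7: ::::::::
::::::::
::::::::
:::ZZ:::
:::Z:Z::
::::<Z::
::::::::
::::::::
::::::::

5,4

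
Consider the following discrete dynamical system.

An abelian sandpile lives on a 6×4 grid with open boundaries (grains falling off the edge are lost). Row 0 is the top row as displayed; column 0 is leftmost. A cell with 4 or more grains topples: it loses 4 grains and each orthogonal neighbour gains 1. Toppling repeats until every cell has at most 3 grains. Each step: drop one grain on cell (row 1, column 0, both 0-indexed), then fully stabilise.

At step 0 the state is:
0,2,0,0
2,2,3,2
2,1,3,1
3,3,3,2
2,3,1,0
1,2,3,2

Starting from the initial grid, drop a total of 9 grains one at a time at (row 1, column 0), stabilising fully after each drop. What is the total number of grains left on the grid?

[0] 0,2,0,0
2,2,3,2
2,1,3,1
3,3,3,2
2,3,1,0
1,2,3,2
[1] 0,2,0,0
3,2,3,2
2,1,3,1
3,3,3,2
2,3,1,0
1,2,3,2
[2] 1,2,0,0
0,3,3,2
3,1,3,1
3,3,3,2
2,3,1,0
1,2,3,2
[3] 1,2,0,0
1,3,3,2
3,1,3,1
3,3,3,2
2,3,1,0
1,2,3,2
[4] 1,2,0,0
2,3,3,2
3,1,3,1
3,3,3,2
2,3,1,0
1,2,3,2
[5] 1,2,0,0
3,3,3,2
3,1,3,1
3,3,3,2
2,3,1,0
1,2,3,2
[6] 2,3,1,0
2,2,1,3
2,1,2,2
2,3,1,3
0,1,3,0
2,3,3,2
[7] 2,3,1,0
3,2,1,3
2,1,2,2
2,3,1,3
0,1,3,0
2,3,3,2
[8] 3,3,1,0
0,3,1,3
3,1,2,2
2,3,1,3
0,1,3,0
2,3,3,2
[9] 3,3,1,0
1,3,1,3
3,1,2,2
2,3,1,3
0,1,3,0
2,3,3,2

46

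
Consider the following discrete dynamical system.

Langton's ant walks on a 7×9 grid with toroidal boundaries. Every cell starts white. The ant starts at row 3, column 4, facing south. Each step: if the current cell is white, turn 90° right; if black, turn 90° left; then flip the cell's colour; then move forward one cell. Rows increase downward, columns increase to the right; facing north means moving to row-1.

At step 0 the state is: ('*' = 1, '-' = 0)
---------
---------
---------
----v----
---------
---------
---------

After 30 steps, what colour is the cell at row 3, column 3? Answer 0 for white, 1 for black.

1

step 0: ---------
---------
---------
----v----
---------
---------
---------
step 1: ---------
---------
---------
---<*----
---------
---------
---------
step 2: ---------
---------
---^-----
---**----
---------
---------
---------
step 3: ---------
---------
---*>----
---**----
---------
---------
---------
step 4: ---------
---------
---**----
---*v----
---------
---------
---------
step 5: ---------
---------
---**----
---*->---
---------
---------
---------
step 6: ---------
---------
---**----
---*-*---
-----v---
---------
---------
step 7: ---------
---------
---**----
---*-*---
----<*---
---------
---------
step 8: ---------
---------
---**----
---*^*---
----**---
---------
---------
step 9: ---------
---------
---**----
---**>---
----**---
---------
---------
step 10: ---------
---------
---**^---
---**----
----**---
---------
---------
step 11: ---------
---------
---***>--
---**----
----**---
---------
---------
step 12: ---------
---------
---****--
---**-v--
----**---
---------
---------
step 13: ---------
---------
---****--
---**<*--
----**---
---------
---------
step 14: ---------
---------
---**^*--
---****--
----**---
---------
---------
step 15: ---------
---------
---*<-*--
---****--
----**---
---------
---------
step 16: ---------
---------
---*--*--
---*v**--
----**---
---------
---------
step 17: ---------
---------
---*--*--
---*->*--
----**---
---------
---------
step 18: ---------
---------
---*-^*--
---*--*--
----**---
---------
---------
step 19: ---------
---------
---*-*>--
---*--*--
----**---
---------
---------
step 20: ---------
------^--
---*-*---
---*--*--
----**---
---------
---------
step 21: ---------
------*>-
---*-*---
---*--*--
----**---
---------
---------
step 22: ---------
------**-
---*-*-v-
---*--*--
----**---
---------
---------
step 23: ---------
------**-
---*-*<*-
---*--*--
----**---
---------
---------
step 24: ---------
------^*-
---*-***-
---*--*--
----**---
---------
---------
step 25: ---------
-----<-*-
---*-***-
---*--*--
----**---
---------
---------
step 26: -----^---
-----*-*-
---*-***-
---*--*--
----**---
---------
---------
step 27: -----*>--
-----*-*-
---*-***-
---*--*--
----**---
---------
---------
step 28: -----**--
-----*v*-
---*-***-
---*--*--
----**---
---------
---------
step 29: -----**--
-----<**-
---*-***-
---*--*--
----**---
---------
---------
step 30: -----**--
------**-
---*-v**-
---*--*--
----**---
---------
---------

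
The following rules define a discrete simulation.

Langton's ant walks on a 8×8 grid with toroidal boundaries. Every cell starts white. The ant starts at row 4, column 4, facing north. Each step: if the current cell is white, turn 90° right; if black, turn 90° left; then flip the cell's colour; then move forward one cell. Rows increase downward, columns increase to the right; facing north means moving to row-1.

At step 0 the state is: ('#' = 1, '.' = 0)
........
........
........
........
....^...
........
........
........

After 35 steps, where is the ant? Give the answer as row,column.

7,4

t=0: ........
........
........
........
....^...
........
........
........
t=1: ........
........
........
........
....#>..
........
........
........
t=2: ........
........
........
........
....##..
.....v..
........
........
t=3: ........
........
........
........
....##..
....<#..
........
........
t=4: ........
........
........
........
....^#..
....##..
........
........
t=5: ........
........
........
........
...<.#..
....##..
........
........
t=6: ........
........
........
...^....
...#.#..
....##..
........
........
t=7: ........
........
........
...#>...
...#.#..
....##..
........
........
t=8: ........
........
........
...##...
...#v#..
....##..
........
........
t=9: ........
........
........
...##...
...<##..
....##..
........
........
t=10: ........
........
........
...##...
....##..
...v##..
........
........
t=11: ........
........
........
...##...
....##..
..<###..
........
........
t=12: ........
........
........
...##...
..^.##..
..####..
........
........
t=13: ........
........
........
...##...
..#>##..
..####..
........
........
t=14: ........
........
........
...##...
..####..
..#v##..
........
........
t=15: ........
........
........
...##...
..####..
..#.>#..
........
........
t=16: ........
........
........
...##...
..##^#..
..#..#..
........
........
t=17: ........
........
........
...##...
..#<.#..
..#..#..
........
........
t=18: ........
........
........
...##...
..#..#..
..#v.#..
........
........
t=19: ........
........
........
...##...
..#..#..
..<#.#..
........
........
t=20: ........
........
........
...##...
..#..#..
...#.#..
..v.....
........
t=21: ........
........
........
...##...
..#..#..
...#.#..
.<#.....
........
t=22: ........
........
........
...##...
..#..#..
.^.#.#..
.##.....
........
t=23: ........
........
........
...##...
..#..#..
.#>#.#..
.##.....
........
t=24: ........
........
........
...##...
..#..#..
.###.#..
.#v.....
........
t=25: ........
........
........
...##...
..#..#..
.###.#..
.#.>....
........
t=26: ........
........
........
...##...
..#..#..
.###.#..
.#.#....
...v....
t=27: ........
........
........
...##...
..#..#..
.###.#..
.#.#....
..<#....
t=28: ........
........
........
...##...
..#..#..
.###.#..
.#^#....
..##....
t=29: ........
........
........
...##...
..#..#..
.###.#..
.##>....
..##....
t=30: ........
........
........
...##...
..#..#..
.##^.#..
.##.....
..##....
t=31: ........
........
........
...##...
..#..#..
.#<..#..
.##.....
..##....
t=32: ........
........
........
...##...
..#..#..
.#...#..
.#v.....
..##....
t=33: ........
........
........
...##...
..#..#..
.#...#..
.#.>....
..##....
t=34: ........
........
........
...##...
..#..#..
.#...#..
.#.#....
..#v....
t=35: ........
........
........
...##...
..#..#..
.#...#..
.#.#....
..#.>...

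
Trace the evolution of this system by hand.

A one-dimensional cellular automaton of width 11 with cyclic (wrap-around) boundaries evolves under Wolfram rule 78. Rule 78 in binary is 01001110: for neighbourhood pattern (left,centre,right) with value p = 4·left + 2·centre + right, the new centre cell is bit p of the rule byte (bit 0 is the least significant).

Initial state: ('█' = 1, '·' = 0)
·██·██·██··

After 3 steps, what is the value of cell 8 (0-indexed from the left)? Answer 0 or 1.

1

[0] ·██·██·██··
[1] ███·██·██··
[2] █·█·██·██·█
[3] █·█·██·██·█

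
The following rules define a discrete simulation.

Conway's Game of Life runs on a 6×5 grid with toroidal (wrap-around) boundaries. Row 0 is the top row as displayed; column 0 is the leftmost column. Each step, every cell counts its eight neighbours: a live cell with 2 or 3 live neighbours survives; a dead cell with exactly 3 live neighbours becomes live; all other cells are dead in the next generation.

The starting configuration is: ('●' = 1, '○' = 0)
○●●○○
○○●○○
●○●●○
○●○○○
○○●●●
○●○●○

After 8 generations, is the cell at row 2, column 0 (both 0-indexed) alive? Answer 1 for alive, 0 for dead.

0

step 0: ○●●○○
○○●○○
●○●●○
○●○○○
○○●●●
○●○●○
step 1: ○●○●○
○○○○○
○○●●○
●●○○○
●●○●●
●●○○●
step 2: ○●●○●
○○○●○
○●●○○
○○○○○
○○○●○
○○○○○
step 3: ○○●●○
●○○●○
○○●○○
○○●○○
○○○○○
○○●●○
step 4: ○●○○○
○●○●●
○●●●○
○○○○○
○○●●○
○○●●○
step 5: ●●○○●
○●○●●
●●○●●
○●○○○
○○●●○
○●○●○
step 6: ○●○○○
○○○○○
○●○●○
○●○○○
○●○●○
○●○●○
step 7: ○○●○○
○○●○○
○○●○○
●●○○○
●●○○○
●●○○○
step 8: ○○●○○
○●●●○
○○●○○
●○●○○
○○●○●
●○●○○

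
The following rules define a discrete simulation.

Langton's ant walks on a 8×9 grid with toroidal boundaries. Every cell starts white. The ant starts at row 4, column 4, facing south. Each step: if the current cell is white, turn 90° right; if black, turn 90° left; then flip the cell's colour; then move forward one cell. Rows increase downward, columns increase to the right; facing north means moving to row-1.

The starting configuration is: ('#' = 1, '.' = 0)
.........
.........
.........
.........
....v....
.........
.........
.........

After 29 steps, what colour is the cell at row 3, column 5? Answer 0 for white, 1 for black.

0) .........
.........
.........
.........
....v....
.........
.........
.........
1) .........
.........
.........
.........
...<#....
.........
.........
.........
2) .........
.........
.........
...^.....
...##....
.........
.........
.........
3) .........
.........
.........
...#>....
...##....
.........
.........
.........
4) .........
.........
.........
...##....
...#v....
.........
.........
.........
5) .........
.........
.........
...##....
...#.>...
.........
.........
.........
6) .........
.........
.........
...##....
...#.#...
.....v...
.........
.........
7) .........
.........
.........
...##....
...#.#...
....<#...
.........
.........
8) .........
.........
.........
...##....
...#^#...
....##...
.........
.........
9) .........
.........
.........
...##....
...##>...
....##...
.........
.........
10) .........
.........
.........
...##^...
...##....
....##...
.........
.........
11) .........
.........
.........
...###>..
...##....
....##...
.........
.........
12) .........
.........
.........
...####..
...##.v..
....##...
.........
.........
13) .........
.........
.........
...####..
...##<#..
....##...
.........
.........
14) .........
.........
.........
...##^#..
...####..
....##...
.........
.........
15) .........
.........
.........
...#<.#..
...####..
....##...
.........
.........
16) .........
.........
.........
...#..#..
...#v##..
....##...
.........
.........
17) .........
.........
.........
...#..#..
...#.>#..
....##...
.........
.........
18) .........
.........
.........
...#.^#..
...#..#..
....##...
.........
.........
19) .........
.........
.........
...#.#>..
...#..#..
....##...
.........
.........
20) .........
.........
......^..
...#.#...
...#..#..
....##...
.........
.........
21) .........
.........
......#>.
...#.#...
...#..#..
....##...
.........
.........
22) .........
.........
......##.
...#.#.v.
...#..#..
....##...
.........
.........
23) .........
.........
......##.
...#.#<#.
...#..#..
....##...
.........
.........
24) .........
.........
......^#.
...#.###.
...#..#..
....##...
.........
.........
25) .........
.........
.....<.#.
...#.###.
...#..#..
....##...
.........
.........
26) .........
.....^...
.....#.#.
...#.###.
...#..#..
....##...
.........
.........
27) .........
.....#>..
.....#.#.
...#.###.
...#..#..
....##...
.........
.........
28) .........
.....##..
.....#v#.
...#.###.
...#..#..
....##...
.........
.........
29) .........
.....##..
.....<##.
...#.###.
...#..#..
....##...
.........
.........

1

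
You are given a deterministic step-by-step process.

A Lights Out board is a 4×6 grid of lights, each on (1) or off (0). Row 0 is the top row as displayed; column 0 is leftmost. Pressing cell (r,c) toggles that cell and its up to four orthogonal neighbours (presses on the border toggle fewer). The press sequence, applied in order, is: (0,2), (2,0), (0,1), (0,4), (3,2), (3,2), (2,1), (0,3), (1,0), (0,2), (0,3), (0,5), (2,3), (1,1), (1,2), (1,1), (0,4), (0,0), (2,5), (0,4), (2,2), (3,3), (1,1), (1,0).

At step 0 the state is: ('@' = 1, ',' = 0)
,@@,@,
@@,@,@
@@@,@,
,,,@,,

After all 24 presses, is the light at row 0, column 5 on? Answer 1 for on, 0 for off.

step 0: ,@@,@,
@@,@,@
@@@,@,
,,,@,,
step 1: ,,,@@,
@@@@,@
@@@,@,
,,,@,,
step 2: ,,,@@,
,@@@,@
,,@,@,
@,,@,,
step 3: @@@@@,
,,@@,@
,,@,@,
@,,@,,
step 4: @@@,,@
,,@@@@
,,@,@,
@,,@,,
step 5: @@@,,@
,,@@@@
,,,,@,
@@@,,,
step 6: @@@,,@
,,@@@@
,,@,@,
@,,@,,
step 7: @@@,,@
,@@@@@
@@,,@,
@@,@,,
step 8: @@,@@@
,@@,@@
@@,,@,
@@,@,,
step 9: ,@,@@@
@,@,@@
,@,,@,
@@,@,,
step 10: ,,@,@@
@,,,@@
,@,,@,
@@,@,,
step 11: ,,,@,@
@,,@@@
,@,,@,
@@,@,,
step 12: ,,,@@,
@,,@@,
,@,,@,
@@,@,,
step 13: ,,,@@,
@,,,@,
,@@@,,
@@,,,,
step 14: ,@,@@,
,@@,@,
,,@@,,
@@,,,,
step 15: ,@@@@,
,,,@@,
,,,@,,
@@,,,,
step 16: ,,@@@,
@@@@@,
,@,@,,
@@,,,,
step 17: ,,@,,@
@@@@,,
,@,@,,
@@,,,,
step 18: @@@,,@
,@@@,,
,@,@,,
@@,,,,
step 19: @@@,,@
,@@@,@
,@,@@@
@@,,,@
step 20: @@@@@,
,@@@@@
,@,@@@
@@,,,@
step 21: @@@@@,
,@,@@@
,,@,@@
@@@,,@
step 22: @@@@@,
,@,@@@
,,@@@@
@@,@@@
step 23: @,@@@,
@,@@@@
,@@@@@
@@,@@@
step 24: ,,@@@,
,@@@@@
@@@@@@
@@,@@@

0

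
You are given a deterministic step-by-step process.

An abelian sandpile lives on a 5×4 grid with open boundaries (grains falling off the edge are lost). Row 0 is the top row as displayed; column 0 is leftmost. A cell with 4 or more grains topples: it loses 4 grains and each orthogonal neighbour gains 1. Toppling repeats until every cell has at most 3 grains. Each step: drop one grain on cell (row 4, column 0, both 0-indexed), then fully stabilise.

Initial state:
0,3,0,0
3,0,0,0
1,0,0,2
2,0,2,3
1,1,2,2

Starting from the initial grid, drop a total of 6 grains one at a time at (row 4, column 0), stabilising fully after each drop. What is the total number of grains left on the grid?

26

step 0: 0,3,0,0
3,0,0,0
1,0,0,2
2,0,2,3
1,1,2,2
step 1: 0,3,0,0
3,0,0,0
1,0,0,2
2,0,2,3
2,1,2,2
step 2: 0,3,0,0
3,0,0,0
1,0,0,2
2,0,2,3
3,1,2,2
step 3: 0,3,0,0
3,0,0,0
1,0,0,2
3,0,2,3
0,2,2,2
step 4: 0,3,0,0
3,0,0,0
1,0,0,2
3,0,2,3
1,2,2,2
step 5: 0,3,0,0
3,0,0,0
1,0,0,2
3,0,2,3
2,2,2,2
step 6: 0,3,0,0
3,0,0,0
1,0,0,2
3,0,2,3
3,2,2,2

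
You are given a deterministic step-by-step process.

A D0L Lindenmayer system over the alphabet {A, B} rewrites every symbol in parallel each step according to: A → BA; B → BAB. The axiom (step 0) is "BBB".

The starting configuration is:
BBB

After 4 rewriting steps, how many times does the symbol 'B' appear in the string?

k=0  BBB
k=1  BABBABBAB
k=2  BABBABABBABBABABBABBABAB
k=3  BABBABABBABBABABBABABBABBABABBABBABABBABABBABBABABBABBABABBABAB
k=4  BABBABABBABBABABBABABBABBABABBABBABABBABABBABBABABBABABBAB…BABBABBABABBABBABABBABABBABBABABBABBABABBABABBABBABABBABAB  (len 165)

102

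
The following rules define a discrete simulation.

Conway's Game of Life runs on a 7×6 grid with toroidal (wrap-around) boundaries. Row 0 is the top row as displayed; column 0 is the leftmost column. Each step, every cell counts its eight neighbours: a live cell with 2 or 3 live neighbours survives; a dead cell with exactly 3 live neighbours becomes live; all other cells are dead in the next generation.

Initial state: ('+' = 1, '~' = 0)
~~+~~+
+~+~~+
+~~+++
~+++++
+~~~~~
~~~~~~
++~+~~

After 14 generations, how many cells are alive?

[0] ~~+~~+
+~+~~+
+~~+++
~+++++
+~~~~~
~~~~~~
++~+~~
[1] ~~++++
~~+~~~
~~~~~~
~++~~~
++++++
++~~~~
+++~~~
[2] +~~~++
~~+~+~
~++~~~
~~~~++
~~~+++
~~~~+~
~~~~+~
[3] ~~~~+~
+~+~+~
~++~++
+~+~~+
~~~+~~
~~~~~~
~~~++~
[4] ~~~~+~
+~+~+~
~~+~+~
+~+~~+
~~~~~~
~~~++~
~~~++~
[5] ~~~~+~
~+~~+~
+~+~+~
~+~+~+
~~~+++
~~~++~
~~~~~+
[6] ~~~~++
~+~~+~
+~+~+~
~+~~~~
+~~~~+
~~~+~~
~~~+~+
[7] +~~+~+
++~~+~
+~++~+
~+~~~~
+~~~~~
+~~~~+
~~~+~+
[8] ~+++~~
~~~~~~
~~++++
~++~~+
++~~~+
+~~~++
~~~~~~
[9] ~~+~~~
~+~~~~
++++++
~~~~~~
~~+~~~
~+~~+~
++++++
[10] ~~~~++
~~~~++
++++++
+~~~++
~~~~~~
~~~~+~
+~~~++
[11] ~~~+~~
~++~~~
~++~~~
~~+~~~
~~~~+~
~~~~+~
+~~+~~
[12] ~+~+~~
~+~+~~
~~~+~~
~+++~~
~~~+~~
~~~+++
~~~++~
[13] ~~~+~~
~~~++~
~+~++~
~~~++~
~~~~~~
~~+~~+
~~~~~+
[14] ~~~+~~
~~~~~~
~~~~~+
~~+++~
~~~++~
~~~~~~
~~~~+~

8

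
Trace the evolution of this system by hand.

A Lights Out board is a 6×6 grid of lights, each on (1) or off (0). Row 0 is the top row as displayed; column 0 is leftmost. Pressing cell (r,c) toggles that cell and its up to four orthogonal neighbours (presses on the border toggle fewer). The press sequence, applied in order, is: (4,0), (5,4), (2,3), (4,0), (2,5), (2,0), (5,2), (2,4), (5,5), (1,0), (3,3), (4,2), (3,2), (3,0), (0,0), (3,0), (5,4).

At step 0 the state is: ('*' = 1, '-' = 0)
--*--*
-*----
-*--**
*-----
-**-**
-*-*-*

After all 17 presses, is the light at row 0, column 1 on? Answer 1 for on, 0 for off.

1

[0] --*--*
-*----
-*--**
*-----
-**-**
-*-*-*
[1] --*--*
-*----
-*--**
------
*-*-**
**-*-*
[2] --*--*
-*----
-*--**
------
*-*--*
**--*-
[3] --*--*
-*-*--
-***-*
---*--
*-*--*
**--*-
[4] --*--*
-*-*--
-***-*
*--*--
-**--*
-*--*-
[5] --*--*
-*-*-*
-****-
*--*-*
-**--*
-*--*-
[6] --*--*
**-*-*
*-***-
---*-*
-**--*
-*--*-
[7] --*--*
**-*-*
*-***-
---*-*
-*---*
--***-
[8] --*--*
**-***
*-*--*
---***
-*---*
--***-
[9] --*--*
**-***
*-*--*
---***
-*----
--**-*
[10] *-*--*
---***
--*--*
---***
-*----
--**-*
[11] *-*--*
---***
--**-*
--*--*
-*-*--
--**-*
[12] *-*--*
---***
--**-*
-----*
--*---
---*-*
[13] *-*--*
---***
---*-*
-***-*
------
---*-*
[14] *-*--*
---***
*--*-*
*-**-*
*-----
---*-*
[15] -**--*
*--***
*--*-*
*-**-*
*-----
---*-*
[16] -**--*
*--***
---*-*
-***-*
------
---*-*
[17] -**--*
*--***
---*-*
-***-*
----*-
----*-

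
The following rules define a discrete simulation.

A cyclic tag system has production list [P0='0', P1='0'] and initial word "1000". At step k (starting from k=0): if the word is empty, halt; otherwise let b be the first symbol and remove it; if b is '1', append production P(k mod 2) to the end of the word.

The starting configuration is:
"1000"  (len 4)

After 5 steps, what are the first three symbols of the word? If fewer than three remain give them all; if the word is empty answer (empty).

0) "1000"  (len 4)
1) "0000"  (len 4)
2) "000"  (len 3)
3) "00"  (len 2)
4) "0"  (len 1)
5) (halted — word empty)

(empty)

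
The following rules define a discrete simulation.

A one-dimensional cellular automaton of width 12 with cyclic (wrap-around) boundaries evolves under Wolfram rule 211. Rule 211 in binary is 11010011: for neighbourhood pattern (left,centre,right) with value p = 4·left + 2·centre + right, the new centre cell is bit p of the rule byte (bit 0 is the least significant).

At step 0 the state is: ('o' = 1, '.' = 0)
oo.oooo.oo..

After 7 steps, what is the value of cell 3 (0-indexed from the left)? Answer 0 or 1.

step 0: oo.oooo.oo..
step 1: .o..ooo..ooo
step 2: ..oo.oooo.oo
step 3: oo.o..ooo..o
step 4: oo..oo.oooo.
step 5: .ooo.o..ooo.
step 6: o.oo..oo.ooo
step 7: o..ooo.o..oo

1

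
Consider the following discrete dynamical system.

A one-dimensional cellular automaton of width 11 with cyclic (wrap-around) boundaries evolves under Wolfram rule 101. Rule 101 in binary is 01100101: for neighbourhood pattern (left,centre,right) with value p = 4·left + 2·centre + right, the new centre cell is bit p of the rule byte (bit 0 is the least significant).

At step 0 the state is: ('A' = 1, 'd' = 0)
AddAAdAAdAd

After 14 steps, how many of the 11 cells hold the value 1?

k=0  AddAAdAAdAd
k=1  AdddAAdAAAA
k=2  AdAddAAdddd
k=3  AAAdddAdAAd
k=4  ddAdAdAAdAA
k=5  ddAAAAdAAdA
k=6  dddddAAdAAA
k=7  dAAAddAAddA
k=8  AddAdddAddA
k=9  AddAdAdAddd
k=10  AddAAAAAdAd
k=11  AddddddAAAA
k=12  AdAAAAddddd
k=13  AAdddAdAAAd
k=14  dAdAdAAddAA

6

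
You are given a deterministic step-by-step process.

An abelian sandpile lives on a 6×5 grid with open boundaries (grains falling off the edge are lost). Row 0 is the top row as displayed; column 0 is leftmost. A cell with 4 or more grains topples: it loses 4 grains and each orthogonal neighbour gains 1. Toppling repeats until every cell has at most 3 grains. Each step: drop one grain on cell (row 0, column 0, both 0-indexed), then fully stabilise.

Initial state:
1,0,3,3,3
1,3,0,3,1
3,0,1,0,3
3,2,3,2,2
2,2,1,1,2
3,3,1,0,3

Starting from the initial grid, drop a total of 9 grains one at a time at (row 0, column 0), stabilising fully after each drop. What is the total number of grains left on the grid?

60

[0] 1,0,3,3,3
1,3,0,3,1
3,0,1,0,3
3,2,3,2,2
2,2,1,1,2
3,3,1,0,3
[1] 2,0,3,3,3
1,3,0,3,1
3,0,1,0,3
3,2,3,2,2
2,2,1,1,2
3,3,1,0,3
[2] 3,0,3,3,3
1,3,0,3,1
3,0,1,0,3
3,2,3,2,2
2,2,1,1,2
3,3,1,0,3
[3] 0,1,3,3,3
2,3,0,3,1
3,0,1,0,3
3,2,3,2,2
2,2,1,1,2
3,3,1,0,3
[4] 1,1,3,3,3
2,3,0,3,1
3,0,1,0,3
3,2,3,2,2
2,2,1,1,2
3,3,1,0,3
[5] 2,1,3,3,3
2,3,0,3,1
3,0,1,0,3
3,2,3,2,2
2,2,1,1,2
3,3,1,0,3
[6] 3,1,3,3,3
2,3,0,3,1
3,0,1,0,3
3,2,3,2,2
2,2,1,1,2
3,3,1,0,3
[7] 0,2,3,3,3
3,3,0,3,1
3,0,1,0,3
3,2,3,2,2
2,2,1,1,2
3,3,1,0,3
[8] 1,2,3,3,3
3,3,0,3,1
3,0,1,0,3
3,2,3,2,2
2,2,1,1,2
3,3,1,0,3
[9] 2,2,3,3,3
3,3,0,3,1
3,0,1,0,3
3,2,3,2,2
2,2,1,1,2
3,3,1,0,3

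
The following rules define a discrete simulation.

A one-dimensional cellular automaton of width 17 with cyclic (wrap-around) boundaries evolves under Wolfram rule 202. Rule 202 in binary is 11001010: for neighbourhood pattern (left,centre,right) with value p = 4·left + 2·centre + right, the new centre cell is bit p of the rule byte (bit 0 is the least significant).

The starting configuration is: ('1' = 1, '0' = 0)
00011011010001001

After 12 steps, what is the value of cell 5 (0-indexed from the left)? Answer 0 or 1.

0) 00011011010001001
1) 00111011000010010
2) 01111011000100100
3) 11111011001001000
4) 11111011010010001
5) 11111011000100011
6) 11111011001000111
7) 11111011010001111
8) 11111011000011111
9) 11111011000111111
10) 11111011001111111
11) 11111011011111111
12) 11111011011111111

0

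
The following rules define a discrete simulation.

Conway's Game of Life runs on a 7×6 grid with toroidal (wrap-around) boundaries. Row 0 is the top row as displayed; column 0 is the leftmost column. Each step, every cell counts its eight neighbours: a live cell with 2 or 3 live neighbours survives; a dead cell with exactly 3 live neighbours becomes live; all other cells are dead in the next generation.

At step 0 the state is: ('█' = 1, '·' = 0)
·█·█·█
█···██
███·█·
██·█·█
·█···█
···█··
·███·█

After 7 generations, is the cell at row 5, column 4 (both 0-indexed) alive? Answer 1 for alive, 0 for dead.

t=0: ·█·█·█
█···██
███·█·
██·█·█
·█···█
···█··
·███·█
t=1: ·█·█··
······
··█···
···█··
·█···█
·█·█··
·█·█··
t=2: ······
··█···
······
··█···
█···█·
·█··█·
██·██·
t=3: ·███··
······
······
······
·█·█·█
·██·█·
██████
t=4: ·····█
··█···
······
······
██·██·
······
·····█
t=5: ······
······
······
······
······
█···██
······
t=6: ······
······
······
······
·····█
·····█
·····█
t=7: ······
······
······
······
······
█···██
······

1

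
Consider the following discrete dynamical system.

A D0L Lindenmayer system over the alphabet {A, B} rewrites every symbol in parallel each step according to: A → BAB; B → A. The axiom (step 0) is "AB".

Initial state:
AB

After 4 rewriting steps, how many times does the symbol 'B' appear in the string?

[0] AB
[1] BABA
[2] ABABABAB
[3] BABABABABABABABA
[4] ABABABABABABABABABABABABABABABAB

16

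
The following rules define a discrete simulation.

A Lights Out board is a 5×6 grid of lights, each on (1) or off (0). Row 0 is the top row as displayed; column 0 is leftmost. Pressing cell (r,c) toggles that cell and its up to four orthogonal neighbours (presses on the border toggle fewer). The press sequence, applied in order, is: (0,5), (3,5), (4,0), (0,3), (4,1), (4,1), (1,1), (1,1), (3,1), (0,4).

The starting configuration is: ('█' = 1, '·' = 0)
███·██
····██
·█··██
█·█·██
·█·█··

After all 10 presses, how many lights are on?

11

[0] ███·██
····██
·█··██
█·█·██
·█·█··
[1] ███···
····█·
·█··██
█·█·██
·█·█··
[2] ███···
····█·
·█··█·
█·█···
·█·█·█
[3] ███···
····█·
·█··█·
··█···
█··█·█
[4] ██·██·
···██·
·█··█·
··█···
█··█·█
[5] ██·██·
···██·
·█··█·
·██···
·███·█
[6] ██·██·
···██·
·█··█·
··█···
█··█·█
[7] █··██·
█████·
····█·
··█···
█··█·█
[8] ██·██·
···██·
·█··█·
··█···
█··█·█
[9] ██·██·
···██·
····█·
██····
██·█·█
[10] ██···█
···█··
····█·
██····
██·█·█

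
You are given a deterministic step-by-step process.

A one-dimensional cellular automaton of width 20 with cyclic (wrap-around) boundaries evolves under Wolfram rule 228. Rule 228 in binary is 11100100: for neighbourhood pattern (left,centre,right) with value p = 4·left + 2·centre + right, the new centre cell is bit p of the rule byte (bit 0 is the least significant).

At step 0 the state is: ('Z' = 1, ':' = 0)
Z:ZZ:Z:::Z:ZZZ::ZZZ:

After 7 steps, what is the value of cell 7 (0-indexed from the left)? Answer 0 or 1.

k=0  Z:ZZ:Z:::Z:ZZZ::ZZZ:
k=1  ZZ:ZZZ:::ZZ:ZZ:::ZZZ
k=2  ZZZ:ZZ::::ZZ:Z::::ZZ
k=3  ZZZZ:Z:::::ZZZ:::::Z
k=4  ZZZZZZ::::::ZZ::::::
k=5  :ZZZZZ:::::::Z::::::
k=6  ::ZZZZ:::::::Z::::::
k=7  :::ZZZ:::::::Z::::::

0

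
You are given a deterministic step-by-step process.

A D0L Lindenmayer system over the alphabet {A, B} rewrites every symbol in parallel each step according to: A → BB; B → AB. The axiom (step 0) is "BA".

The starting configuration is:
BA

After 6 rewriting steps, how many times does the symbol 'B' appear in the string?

k=0  BA
k=1  ABBB
k=2  BBABABAB
k=3  ABABBBABBBABBBAB
k=4  BBABBBABABABBBABABABBBABABABBBAB
k=5  ABABBBABABABBBABBBABBBABABABBBABBBABBBABABABBBABBBABBBABABABBBAB
k=6  BBABBBABABABBBABBBABBBABABABBBABABABBBABABABBBABBBABBBABAB…ABABABBBABBBABBBABABABBBABABABBBABABABBBABBBABBBABABABBBAB  (len 128)

85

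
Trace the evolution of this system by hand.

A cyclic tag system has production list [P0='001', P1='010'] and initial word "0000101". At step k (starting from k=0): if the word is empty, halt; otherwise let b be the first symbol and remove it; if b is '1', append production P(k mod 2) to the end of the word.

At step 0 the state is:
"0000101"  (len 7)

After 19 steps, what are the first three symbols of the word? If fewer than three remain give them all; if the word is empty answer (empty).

001

[0] "0000101"  (len 7)
[1] "000101"  (len 6)
[2] "00101"  (len 5)
[3] "0101"  (len 4)
[4] "101"  (len 3)
[5] "01001"  (len 5)
[6] "1001"  (len 4)
[7] "001001"  (len 6)
[8] "01001"  (len 5)
[9] "1001"  (len 4)
[10] "001010"  (len 6)
[11] "01010"  (len 5)
[12] "1010"  (len 4)
[13] "010001"  (len 6)
[14] "10001"  (len 5)
[15] "0001001"  (len 7)
[16] "001001"  (len 6)
[17] "01001"  (len 5)
[18] "1001"  (len 4)
[19] "001001"  (len 6)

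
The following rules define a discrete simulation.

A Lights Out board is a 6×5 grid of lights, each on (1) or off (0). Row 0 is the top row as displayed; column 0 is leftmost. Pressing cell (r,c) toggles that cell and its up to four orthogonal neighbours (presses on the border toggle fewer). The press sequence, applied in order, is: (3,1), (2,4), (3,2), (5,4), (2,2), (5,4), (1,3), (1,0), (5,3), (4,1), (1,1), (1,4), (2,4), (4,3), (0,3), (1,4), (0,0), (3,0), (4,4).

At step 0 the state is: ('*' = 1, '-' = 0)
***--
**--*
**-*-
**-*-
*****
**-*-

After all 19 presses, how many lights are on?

18

t=0: ***--
**--*
**-*-
**-*-
*****
**-*-
t=1: ***--
**--*
*--*-
--**-
*-***
**-*-
t=2: ***--
**---
*---*
--***
*-***
**-*-
t=3: ***--
**---
*-*-*
-*--*
*--**
**-*-
t=4: ***--
**---
*-*-*
-*--*
*--*-
**--*
t=5: ***--
***--
**-**
-**-*
*--*-
**--*
t=6: ***--
***--
**-**
-**-*
*--**
**-*-
t=7: ****-
**-**
**--*
-**-*
*--**
**-*-
t=8: -***-
---**
-*--*
-**-*
*--**
**-*-
t=9: -***-
---**
-*--*
-**-*
*---*
***-*
t=10: -***-
---**
-*--*
--*-*
-**-*
*-*-*
t=11: --**-
*****
----*
--*-*
-**-*
*-*-*
t=12: --***
***--
-----
--*-*
-**-*
*-*-*
t=13: --***
***-*
---**
--*--
-**-*
*-*-*
t=14: --***
***-*
---**
--**-
-*-*-
*-***
t=15: -----
*****
---**
--**-
-*-*-
*-***
t=16: ----*
***--
---*-
--**-
-*-*-
*-***
t=17: **--*
-**--
---*-
--**-
-*-*-
*-***
t=18: **--*
-**--
*--*-
****-
**-*-
*-***
t=19: **--*
-**--
*--*-
*****
**--*
*-**-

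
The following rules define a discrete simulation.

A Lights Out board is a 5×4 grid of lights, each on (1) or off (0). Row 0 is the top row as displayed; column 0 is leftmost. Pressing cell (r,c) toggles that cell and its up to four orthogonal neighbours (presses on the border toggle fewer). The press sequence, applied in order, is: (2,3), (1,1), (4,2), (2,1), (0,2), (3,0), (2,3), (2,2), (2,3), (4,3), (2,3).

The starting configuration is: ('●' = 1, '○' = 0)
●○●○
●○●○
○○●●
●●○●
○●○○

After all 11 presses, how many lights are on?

k=0  ●○●○
●○●○
○○●●
●●○●
○●○○
k=1  ●○●○
●○●●
○○○○
●●○○
○●○○
k=2  ●●●○
○●○●
○●○○
●●○○
○●○○
k=3  ●●●○
○●○●
○●○○
●●●○
○○●●
k=4  ●●●○
○○○●
●○●○
●○●○
○○●●
k=5  ●○○●
○○●●
●○●○
●○●○
○○●●
k=6  ●○○●
○○●●
○○●○
○●●○
●○●●
k=7  ●○○●
○○●○
○○○●
○●●●
●○●●
k=8  ●○○●
○○○○
○●●○
○●○●
●○●●
k=9  ●○○●
○○○●
○●○●
○●○○
●○●●
k=10  ●○○●
○○○●
○●○●
○●○●
●○○○
k=11  ●○○●
○○○○
○●●○
○●○○
●○○○

6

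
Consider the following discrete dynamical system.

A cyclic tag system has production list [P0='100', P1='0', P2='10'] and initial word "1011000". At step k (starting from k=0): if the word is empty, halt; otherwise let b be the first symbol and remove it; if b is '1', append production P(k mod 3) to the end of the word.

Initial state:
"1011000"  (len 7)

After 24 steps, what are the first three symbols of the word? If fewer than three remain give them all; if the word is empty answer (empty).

0

[0] "1011000"  (len 7)
[1] "011000100"  (len 9)
[2] "11000100"  (len 8)
[3] "100010010"  (len 9)
[4] "00010010100"  (len 11)
[5] "0010010100"  (len 10)
[6] "010010100"  (len 9)
[7] "10010100"  (len 8)
[8] "00101000"  (len 8)
[9] "0101000"  (len 7)
[10] "101000"  (len 6)
[11] "010000"  (len 6)
[12] "10000"  (len 5)
[13] "0000100"  (len 7)
[14] "000100"  (len 6)
[15] "00100"  (len 5)
[16] "0100"  (len 4)
[17] "100"  (len 3)
[18] "0010"  (len 4)
[19] "010"  (len 3)
[20] "10"  (len 2)
[21] "010"  (len 3)
[22] "10"  (len 2)
[23] "00"  (len 2)
[24] "0"  (len 1)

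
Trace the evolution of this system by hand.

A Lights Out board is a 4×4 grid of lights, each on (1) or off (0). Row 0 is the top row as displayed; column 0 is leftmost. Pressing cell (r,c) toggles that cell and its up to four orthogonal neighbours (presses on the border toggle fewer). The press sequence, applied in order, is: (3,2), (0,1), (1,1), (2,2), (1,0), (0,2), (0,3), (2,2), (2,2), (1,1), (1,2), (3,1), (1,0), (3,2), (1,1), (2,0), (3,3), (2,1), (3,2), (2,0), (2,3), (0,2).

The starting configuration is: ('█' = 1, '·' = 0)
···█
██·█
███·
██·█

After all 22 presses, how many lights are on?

step 0: ···█
██·█
███·
██·█
step 1: ···█
██·█
██··
█·█·
step 2: ████
█··█
██··
█·█·
step 3: █·██
·███
█···
█·█·
step 4: █·██
·█·█
████
█···
step 5: ··██
█··█
·███
█···
step 6: ·█··
█·██
·███
█···
step 7: ·███
█·█·
·███
█···
step 8: ·███
█···
····
█·█·
step 9: ·███
█·█·
·███
█···
step 10: ··██
·█··
··██
█···
step 11: ···█
··██
···█
█···
step 12: ···█
··██
·█·█
·██·
step 13: █··█
████
██·█
·██·
step 14: █··█
████
████
···█
step 15: ██·█
···█
█·██
···█
step 16: ██·█
█··█
·███
█··█
step 17: ██·█
█··█
·██·
█·█·
step 18: ██·█
██·█
█···
███·
step 19: ██·█
██·█
█·█·
█··█
step 20: ██·█
·█·█
·██·
···█
step 21: ██·█
·█··
·█·█
····
step 22: █·█·
·██·
·█·█
····

6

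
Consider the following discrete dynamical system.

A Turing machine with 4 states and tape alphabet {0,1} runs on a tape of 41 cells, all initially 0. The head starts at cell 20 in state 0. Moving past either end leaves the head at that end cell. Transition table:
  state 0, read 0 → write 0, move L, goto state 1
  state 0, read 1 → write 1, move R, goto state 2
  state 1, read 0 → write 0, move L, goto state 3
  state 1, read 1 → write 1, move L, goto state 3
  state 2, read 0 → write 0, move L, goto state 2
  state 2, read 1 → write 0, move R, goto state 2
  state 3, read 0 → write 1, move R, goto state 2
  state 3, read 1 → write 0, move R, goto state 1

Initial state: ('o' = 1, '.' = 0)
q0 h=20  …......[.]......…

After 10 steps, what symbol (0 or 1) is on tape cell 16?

[0] q0 h=20  …......[.]......…
[1] q1 h=19  …......[.]......…
[2] q3 h=18  …......[.]......…
[3] q2 h=19  ….....o[.]......…
[4] q2 h=18  …......[o]......…
[5] q2 h=19  …......[.]......…
[6] q2 h=18  …......[.]......…
[7] q2 h=17  …......[.]......…
[8] q2 h=16  …......[.]......…
[9] q2 h=15  …......[.]......…
[10] q2 h=14  …......[.]......…

0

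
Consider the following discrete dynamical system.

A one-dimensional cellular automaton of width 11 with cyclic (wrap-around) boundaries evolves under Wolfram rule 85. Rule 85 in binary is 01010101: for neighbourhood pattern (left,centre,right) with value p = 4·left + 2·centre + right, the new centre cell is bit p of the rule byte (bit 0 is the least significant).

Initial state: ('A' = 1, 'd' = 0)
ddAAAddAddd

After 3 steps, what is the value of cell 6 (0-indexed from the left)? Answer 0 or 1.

k=0  ddAAAddAddd
k=1  AdddAAdAAAA
k=2  AAAddAddddd
k=3  ddAAdAAAAAd

1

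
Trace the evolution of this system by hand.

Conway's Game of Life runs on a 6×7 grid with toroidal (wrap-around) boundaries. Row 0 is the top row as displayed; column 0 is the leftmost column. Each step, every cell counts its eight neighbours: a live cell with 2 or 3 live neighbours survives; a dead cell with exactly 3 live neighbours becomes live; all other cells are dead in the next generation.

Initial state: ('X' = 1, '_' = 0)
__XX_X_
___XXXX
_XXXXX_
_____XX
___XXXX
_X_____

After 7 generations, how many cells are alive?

gen 0: __XX_X_
___XXXX
_XXXXX_
_____XX
___XXXX
_X_____
gen 1: __XX_XX
_X____X
X_X____
X______
X___X_X
______X
gen 2: __X__XX
_X_X_XX
X_____X
X______
X____XX
___XX__
gen 3: X_X___X
_XX_X__
_X___X_
_X___X_
X___XXX
X__XX__
gen 4: X_X_XXX
__XX_XX
XX__XX_
_X_____
XX_X___
___XX__
gen 5: XXX____
__X____
XX_XXX_
____X_X
XX_XX__
_______
gen 6: _XX____
____X_X
XXXXXXX
______X
X__XXX_
___X___
gen 7: __XX___
____X_X
_XXXX__
_______
___XXXX
_X_X___

14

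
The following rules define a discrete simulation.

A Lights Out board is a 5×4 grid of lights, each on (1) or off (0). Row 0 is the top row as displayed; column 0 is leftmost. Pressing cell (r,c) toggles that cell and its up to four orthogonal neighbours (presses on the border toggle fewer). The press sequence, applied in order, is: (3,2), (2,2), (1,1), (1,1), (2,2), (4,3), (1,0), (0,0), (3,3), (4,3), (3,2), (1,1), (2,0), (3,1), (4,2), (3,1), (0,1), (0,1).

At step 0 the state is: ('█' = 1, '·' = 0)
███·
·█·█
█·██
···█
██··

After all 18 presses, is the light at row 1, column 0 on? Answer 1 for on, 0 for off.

[0] ███·
·█·█
█·██
···█
██··
[1] ███·
·█·█
█··█
·██·
███·
[2] ███·
·███
███·
·█··
███·
[3] █·█·
█··█
█·█·
·█··
███·
[4] ███·
·███
███·
·█··
███·
[5] ███·
·█·█
█··█
·██·
███·
[6] ███·
·█·█
█··█
·███
██·█
[7] ·██·
█··█
···█
·███
██·█
[8] █·█·
···█
···█
·███
██·█
[9] █·█·
···█
····
·█··
██··
[10] █·█·
···█
····
·█·█
████
[11] █·█·
···█
··█·
··█·
██·█
[12] ███·
████
·██·
··█·
██·█
[13] ███·
·███
█·█·
█·█·
██·█
[14] ███·
·███
███·
·█··
█··█
[15] ███·
·███
███·
·██·
███·
[16] ███·
·███
█·█·
█···
█·█·
[17] ····
··██
█·█·
█···
█·█·
[18] ███·
·███
█·█·
█···
█·█·

0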